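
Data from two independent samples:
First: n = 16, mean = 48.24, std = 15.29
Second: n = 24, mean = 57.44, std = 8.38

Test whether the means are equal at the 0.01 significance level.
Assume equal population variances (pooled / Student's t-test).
Student's two-sample t-test (equal variances):
H₀: μ₁ = μ₂
H₁: μ₁ ≠ μ₂
df = n₁ + n₂ - 2 = 38
Pooled variance s_p² = [(n₁-1)s₁² + (n₂-1)s₂²] / (n₁ + n₂ - 2) = [(15)(15.29²) + (23)(8.38²)] / 38 = 134.7874
SE = √(s_p²(1/n₁ + 1/n₂)) = √(134.7874 × (1/16 + 1/24)) = 3.7470
t = (x̄₁ - x̄₂) / SE = (48.24 - 57.44) / 3.7470 = -9.20 / 3.7470 = -2.455
p-value = 0.0188

Since p-value > α = 0.01, we fail to reject H₀.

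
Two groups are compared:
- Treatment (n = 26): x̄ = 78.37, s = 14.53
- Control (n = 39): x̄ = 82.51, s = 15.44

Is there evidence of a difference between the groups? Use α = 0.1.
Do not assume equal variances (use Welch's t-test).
Welch's two-sample t-test:
H₀: μ₁ = μ₂
H₁: μ₁ ≠ μ₂
s₁²/n₁ = 14.53²/26 = 8.1200,  s₂²/n₂ = 15.44²/39 = 6.1127
SE = √(s₁²/n₁ + s₂²/n₂) = √(8.1200 + 6.1127) = 3.7726
df (Welch-Satterthwaite) = (s₁²/n₁ + s₂²/n₂)² / [(s₁²/n₁)²/(n₁-1) + (s₂²/n₂)²/(n₂-1)] ≈ 55.95
t = (x̄₁ - x̄₂) / SE = (78.37 - 82.51) / 3.7726 = -4.14 / 3.7726 = -1.097
p-value = 0.2772

Since p-value > α = 0.1, we fail to reject H₀.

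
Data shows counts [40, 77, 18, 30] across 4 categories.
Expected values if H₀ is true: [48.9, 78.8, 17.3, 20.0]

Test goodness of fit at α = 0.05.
Chi-square goodness of fit test:
H₀: observed counts match expected distribution
H₁: observed counts differ from expected distribution
df = k - 1 = 3
χ² = Σ(O - E)²/E
   = (40 - 48.9)²/48.9 + (77 - 78.8)²/78.8 + (18 - 17.3)²/17.3 + (30 - 20.0)²/20.0
   = 1.620 + 0.041 + 0.028 + 5.000
   = 6.69
p-value = 0.0825

Since p-value > α = 0.05, we fail to reject H₀.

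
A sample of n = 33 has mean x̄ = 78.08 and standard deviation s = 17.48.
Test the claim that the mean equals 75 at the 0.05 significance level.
One-sample t-test:
H₀: μ = 75
H₁: μ ≠ 75
df = n - 1 = 32
t = (x̄ - μ₀) / (s/√n) = (78.08 - 75) / (17.48/√33) = 1.012
p-value = 0.3190

Since p-value > α = 0.05, we fail to reject H₀.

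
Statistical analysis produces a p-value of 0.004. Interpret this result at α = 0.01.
Since p = 0.004 < α = 0.01, reject H₀.
There is sufficient evidence to reject the null hypothesis; the result is statistically significant at the 0.01 level.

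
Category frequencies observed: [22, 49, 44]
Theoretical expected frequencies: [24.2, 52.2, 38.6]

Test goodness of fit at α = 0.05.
Chi-square goodness of fit test:
H₀: observed counts match expected distribution
H₁: observed counts differ from expected distribution
df = k - 1 = 2
χ² = Σ(O - E)²/E
   = (22 - 24.2)²/24.2 + (49 - 52.2)²/52.2 + (44 - 38.6)²/38.6
   = 0.200 + 0.196 + 0.755
   = 1.15
p-value = 0.5623

Since p-value > α = 0.05, we fail to reject H₀.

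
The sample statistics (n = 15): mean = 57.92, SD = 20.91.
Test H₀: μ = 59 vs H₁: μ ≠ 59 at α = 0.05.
One-sample t-test:
H₀: μ = 59
H₁: μ ≠ 59
df = n - 1 = 14
t = (x̄ - μ₀) / (s/√n) = (57.92 - 59) / (20.91/√15) = -0.200
p-value = 0.8443

Since p-value > α = 0.05, we fail to reject H₀.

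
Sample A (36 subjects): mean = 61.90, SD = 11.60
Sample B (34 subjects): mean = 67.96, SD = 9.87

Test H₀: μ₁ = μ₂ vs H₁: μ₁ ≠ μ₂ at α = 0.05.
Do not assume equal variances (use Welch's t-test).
Welch's two-sample t-test:
H₀: μ₁ = μ₂
H₁: μ₁ ≠ μ₂
s₁²/n₁ = 11.60²/36 = 3.7378,  s₂²/n₂ = 9.87²/34 = 2.8652
SE = √(s₁²/n₁ + s₂²/n₂) = √(3.7378 + 2.8652) = 2.5696
df (Welch-Satterthwaite) = (s₁²/n₁ + s₂²/n₂)² / [(s₁²/n₁)²/(n₁-1) + (s₂²/n₂)²/(n₂-1)] ≈ 67.29
t = (x̄₁ - x̄₂) / SE = (61.90 - 67.96) / 2.5696 = -6.06 / 2.5696 = -2.358
p-value = 0.0213

Since p-value < α = 0.05, we reject H₀.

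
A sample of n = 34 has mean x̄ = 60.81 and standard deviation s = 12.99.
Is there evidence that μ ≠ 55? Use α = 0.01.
One-sample t-test:
H₀: μ = 55
H₁: μ ≠ 55
df = n - 1 = 33
t = (x̄ - μ₀) / (s/√n) = (60.81 - 55) / (12.99/√34) = 2.608
p-value = 0.0136

Since p-value > α = 0.01, we fail to reject H₀.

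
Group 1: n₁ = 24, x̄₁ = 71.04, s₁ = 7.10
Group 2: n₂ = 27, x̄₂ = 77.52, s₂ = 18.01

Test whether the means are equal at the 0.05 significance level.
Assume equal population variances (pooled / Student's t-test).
Student's two-sample t-test (equal variances):
H₀: μ₁ = μ₂
H₁: μ₁ ≠ μ₂
df = n₁ + n₂ - 2 = 49
Pooled variance s_p² = [(n₁-1)s₁² + (n₂-1)s₂²] / (n₁ + n₂ - 2) = [(23)(7.10²) + (26)(18.01²)] / 49 = 195.7713
SE = √(s_p²(1/n₁ + 1/n₂)) = √(195.7713 × (1/24 + 1/27)) = 3.9253
t = (x̄₁ - x̄₂) / SE = (71.04 - 77.52) / 3.9253 = -6.48 / 3.9253 = -1.651
p-value = 0.1052

Since p-value > α = 0.05, we fail to reject H₀.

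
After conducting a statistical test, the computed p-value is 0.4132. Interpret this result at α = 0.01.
Since p = 0.4132 > α = 0.01, fail to reject H₀.
There is insufficient evidence to reject the null hypothesis; the result is not statistically significant at the 0.01 level.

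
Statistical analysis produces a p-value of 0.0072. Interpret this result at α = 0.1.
Since p = 0.0072 < α = 0.1, reject H₀.
There is sufficient evidence to reject the null hypothesis; the result is statistically significant at the 0.1 level.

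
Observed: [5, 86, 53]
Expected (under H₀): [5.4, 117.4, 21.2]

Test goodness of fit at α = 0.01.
Chi-square goodness of fit test:
H₀: observed counts match expected distribution
H₁: observed counts differ from expected distribution
df = k - 1 = 2
χ² = Σ(O - E)²/E
   = (5 - 5.4)²/5.4 + (86 - 117.4)²/117.4 + (53 - 21.2)²/21.2
   = 0.030 + 8.398 + 47.700
   = 56.13
p-value < 0.0001

Since p-value < α = 0.01, we reject H₀.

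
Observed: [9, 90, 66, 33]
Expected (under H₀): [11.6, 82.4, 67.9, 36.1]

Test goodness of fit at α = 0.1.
Chi-square goodness of fit test:
H₀: observed counts match expected distribution
H₁: observed counts differ from expected distribution
df = k - 1 = 3
χ² = Σ(O - E)²/E
   = (9 - 11.6)²/11.6 + (90 - 82.4)²/82.4 + (66 - 67.9)²/67.9 + (33 - 36.1)²/36.1
   = 0.583 + 0.701 + 0.053 + 0.266
   = 1.60
p-value = 0.6587

Since p-value > α = 0.1, we fail to reject H₀.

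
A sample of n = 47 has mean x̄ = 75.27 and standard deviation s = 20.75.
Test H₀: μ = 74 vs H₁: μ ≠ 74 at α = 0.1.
One-sample t-test:
H₀: μ = 74
H₁: μ ≠ 74
df = n - 1 = 46
t = (x̄ - μ₀) / (s/√n) = (75.27 - 74) / (20.75/√47) = 0.420
p-value = 0.6767

Since p-value > α = 0.1, we fail to reject H₀.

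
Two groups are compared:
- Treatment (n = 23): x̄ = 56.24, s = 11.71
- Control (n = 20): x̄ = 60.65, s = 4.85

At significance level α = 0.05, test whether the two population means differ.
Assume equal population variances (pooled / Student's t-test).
Student's two-sample t-test (equal variances):
H₀: μ₁ = μ₂
H₁: μ₁ ≠ μ₂
df = n₁ + n₂ - 2 = 41
Pooled variance s_p² = [(n₁-1)s₁² + (n₂-1)s₂²] / (n₁ + n₂ - 2) = [(22)(11.71²) + (19)(4.85²)] / 41 = 84.4795
SE = √(s_p²(1/n₁ + 1/n₂)) = √(84.4795 × (1/23 + 1/20)) = 2.8102
t = (x̄₁ - x̄₂) / SE = (56.24 - 60.65) / 2.8102 = -4.41 / 2.8102 = -1.569
p-value = 0.1243

Since p-value > α = 0.05, we fail to reject H₀.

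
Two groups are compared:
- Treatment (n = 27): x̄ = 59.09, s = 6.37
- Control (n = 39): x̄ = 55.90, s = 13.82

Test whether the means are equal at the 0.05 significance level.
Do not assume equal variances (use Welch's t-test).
Welch's two-sample t-test:
H₀: μ₁ = μ₂
H₁: μ₁ ≠ μ₂
s₁²/n₁ = 6.37²/27 = 1.5028,  s₂²/n₂ = 13.82²/39 = 4.8972
SE = √(s₁²/n₁ + s₂²/n₂) = √(1.5028 + 4.8972) = 2.5298
df (Welch-Satterthwaite) = (s₁²/n₁ + s₂²/n₂)² / [(s₁²/n₁)²/(n₁-1) + (s₂²/n₂)²/(n₂-1)] ≈ 57.05
t = (x̄₁ - x̄₂) / SE = (59.09 - 55.90) / 2.5298 = 3.19 / 2.5298 = 1.261
p-value = 0.2125

Since p-value > α = 0.05, we fail to reject H₀.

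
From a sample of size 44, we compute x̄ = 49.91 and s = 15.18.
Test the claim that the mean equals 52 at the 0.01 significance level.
One-sample t-test:
H₀: μ = 52
H₁: μ ≠ 52
df = n - 1 = 43
t = (x̄ - μ₀) / (s/√n) = (49.91 - 52) / (15.18/√44) = -0.913
p-value = 0.3662

Since p-value > α = 0.01, we fail to reject H₀.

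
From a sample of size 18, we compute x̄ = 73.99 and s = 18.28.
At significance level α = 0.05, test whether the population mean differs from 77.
One-sample t-test:
H₀: μ = 77
H₁: μ ≠ 77
df = n - 1 = 17
t = (x̄ - μ₀) / (s/√n) = (73.99 - 77) / (18.28/√18) = -0.699
p-value = 0.4943

Since p-value > α = 0.05, we fail to reject H₀.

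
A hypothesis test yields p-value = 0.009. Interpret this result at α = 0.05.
Since p = 0.009 < α = 0.05, reject H₀.
There is sufficient evidence to reject the null hypothesis; the result is statistically significant at the 0.05 level.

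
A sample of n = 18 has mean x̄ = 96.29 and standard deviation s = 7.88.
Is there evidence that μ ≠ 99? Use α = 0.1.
One-sample t-test:
H₀: μ = 99
H₁: μ ≠ 99
df = n - 1 = 17
t = (x̄ - μ₀) / (s/√n) = (96.29 - 99) / (7.88/√18) = -1.459
p-value = 0.1628

Since p-value > α = 0.1, we fail to reject H₀.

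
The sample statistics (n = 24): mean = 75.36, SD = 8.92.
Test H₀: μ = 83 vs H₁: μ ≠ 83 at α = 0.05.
One-sample t-test:
H₀: μ = 83
H₁: μ ≠ 83
df = n - 1 = 23
t = (x̄ - μ₀) / (s/√n) = (75.36 - 83) / (8.92/√24) = -4.196
p-value = 0.0003

Since p-value < α = 0.05, we reject H₀.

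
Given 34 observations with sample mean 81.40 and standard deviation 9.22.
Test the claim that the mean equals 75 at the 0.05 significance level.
One-sample t-test:
H₀: μ = 75
H₁: μ ≠ 75
df = n - 1 = 33
t = (x̄ - μ₀) / (s/√n) = (81.40 - 75) / (9.22/√34) = 4.048
p-value = 0.0003

Since p-value < α = 0.05, we reject H₀.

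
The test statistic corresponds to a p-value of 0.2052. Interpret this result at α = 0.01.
Since p = 0.2052 > α = 0.01, fail to reject H₀.
There is insufficient evidence to reject the null hypothesis; the result is not statistically significant at the 0.01 level.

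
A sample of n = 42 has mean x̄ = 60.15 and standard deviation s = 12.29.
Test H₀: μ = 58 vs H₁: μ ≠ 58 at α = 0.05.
One-sample t-test:
H₀: μ = 58
H₁: μ ≠ 58
df = n - 1 = 41
t = (x̄ - μ₀) / (s/√n) = (60.15 - 58) / (12.29/√42) = 1.134
p-value = 0.2635

Since p-value > α = 0.05, we fail to reject H₀.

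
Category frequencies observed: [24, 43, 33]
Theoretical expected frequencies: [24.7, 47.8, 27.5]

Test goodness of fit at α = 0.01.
Chi-square goodness of fit test:
H₀: observed counts match expected distribution
H₁: observed counts differ from expected distribution
df = k - 1 = 2
χ² = Σ(O - E)²/E
   = (24 - 24.7)²/24.7 + (43 - 47.8)²/47.8 + (33 - 27.5)²/27.5
   = 0.020 + 0.482 + 1.100
   = 1.60
p-value = 0.4489

Since p-value > α = 0.01, we fail to reject H₀.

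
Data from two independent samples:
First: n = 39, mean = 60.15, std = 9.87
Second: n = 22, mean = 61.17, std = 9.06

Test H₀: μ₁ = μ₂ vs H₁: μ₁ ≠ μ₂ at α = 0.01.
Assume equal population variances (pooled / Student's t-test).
Student's two-sample t-test (equal variances):
H₀: μ₁ = μ₂
H₁: μ₁ ≠ μ₂
df = n₁ + n₂ - 2 = 59
Pooled variance s_p² = [(n₁-1)s₁² + (n₂-1)s₂²] / (n₁ + n₂ - 2) = [(38)(9.87²) + (21)(9.06²)] / 59 = 91.9593
SE = √(s_p²(1/n₁ + 1/n₂)) = √(91.9593 × (1/39 + 1/22)) = 2.5569
t = (x̄₁ - x̄₂) / SE = (60.15 - 61.17) / 2.5569 = -1.02 / 2.5569 = -0.399
p-value = 0.6914

Since p-value > α = 0.01, we fail to reject H₀.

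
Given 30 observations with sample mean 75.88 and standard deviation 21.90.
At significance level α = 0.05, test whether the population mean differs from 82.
One-sample t-test:
H₀: μ = 82
H₁: μ ≠ 82
df = n - 1 = 29
t = (x̄ - μ₀) / (s/√n) = (75.88 - 82) / (21.90/√30) = -1.531
p-value = 0.1367

Since p-value > α = 0.05, we fail to reject H₀.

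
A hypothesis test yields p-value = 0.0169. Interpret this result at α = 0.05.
Since p = 0.0169 < α = 0.05, reject H₀.
There is sufficient evidence to reject the null hypothesis; the result is statistically significant at the 0.05 level.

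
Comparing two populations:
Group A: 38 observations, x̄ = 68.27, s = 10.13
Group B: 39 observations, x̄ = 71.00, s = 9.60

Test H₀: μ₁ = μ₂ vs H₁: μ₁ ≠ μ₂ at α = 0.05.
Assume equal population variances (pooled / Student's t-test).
Student's two-sample t-test (equal variances):
H₀: μ₁ = μ₂
H₁: μ₁ ≠ μ₂
df = n₁ + n₂ - 2 = 75
Pooled variance s_p² = [(n₁-1)s₁² + (n₂-1)s₂²] / (n₁ + n₂ - 2) = [(37)(10.13²) + (38)(9.60²)] / 75 = 97.3187
SE = √(s_p²(1/n₁ + 1/n₂)) = √(97.3187 × (1/38 + 1/39)) = 2.2486
t = (x̄₁ - x̄₂) / SE = (68.27 - 71.00) / 2.2486 = -2.73 / 2.2486 = -1.214
p-value = 0.2285

Since p-value > α = 0.05, we fail to reject H₀.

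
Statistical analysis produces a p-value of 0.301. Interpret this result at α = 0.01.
Since p = 0.301 > α = 0.01, fail to reject H₀.
There is insufficient evidence to reject the null hypothesis; the result is not statistically significant at the 0.01 level.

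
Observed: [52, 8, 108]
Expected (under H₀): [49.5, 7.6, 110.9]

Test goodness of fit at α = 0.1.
Chi-square goodness of fit test:
H₀: observed counts match expected distribution
H₁: observed counts differ from expected distribution
df = k - 1 = 2
χ² = Σ(O - E)²/E
   = (52 - 49.5)²/49.5 + (8 - 7.6)²/7.6 + (108 - 110.9)²/110.9
   = 0.126 + 0.021 + 0.076
   = 0.22
p-value = 0.8944

Since p-value > α = 0.1, we fail to reject H₀.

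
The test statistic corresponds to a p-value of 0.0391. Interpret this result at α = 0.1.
Since p = 0.0391 < α = 0.1, reject H₀.
There is sufficient evidence to reject the null hypothesis; the result is statistically significant at the 0.1 level.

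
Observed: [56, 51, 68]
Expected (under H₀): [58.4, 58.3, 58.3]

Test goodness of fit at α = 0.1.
Chi-square goodness of fit test:
H₀: observed counts match expected distribution
H₁: observed counts differ from expected distribution
df = k - 1 = 2
χ² = Σ(O - E)²/E
   = (56 - 58.4)²/58.4 + (51 - 58.3)²/58.3 + (68 - 58.3)²/58.3
   = 0.099 + 0.914 + 1.614
   = 2.63
p-value = 0.2689

Since p-value > α = 0.1, we fail to reject H₀.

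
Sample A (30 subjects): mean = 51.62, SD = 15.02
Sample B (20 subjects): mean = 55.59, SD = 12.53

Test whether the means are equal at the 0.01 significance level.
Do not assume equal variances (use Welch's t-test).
Welch's two-sample t-test:
H₀: μ₁ = μ₂
H₁: μ₁ ≠ μ₂
s₁²/n₁ = 15.02²/30 = 7.5200,  s₂²/n₂ = 12.53²/20 = 7.8500
SE = √(s₁²/n₁ + s₂²/n₂) = √(7.5200 + 7.8500) = 3.9205
df (Welch-Satterthwaite) = (s₁²/n₁ + s₂²/n₂)² / [(s₁²/n₁)²/(n₁-1) + (s₂²/n₂)²/(n₂-1)] ≈ 45.49
t = (x̄₁ - x̄₂) / SE = (51.62 - 55.59) / 3.9205 = -3.97 / 3.9205 = -1.013
p-value = 0.3166

Since p-value > α = 0.01, we fail to reject H₀.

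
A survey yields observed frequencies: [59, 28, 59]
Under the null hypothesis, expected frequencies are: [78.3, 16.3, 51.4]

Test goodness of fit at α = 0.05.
Chi-square goodness of fit test:
H₀: observed counts match expected distribution
H₁: observed counts differ from expected distribution
df = k - 1 = 2
χ² = Σ(O - E)²/E
   = (59 - 78.3)²/78.3 + (28 - 16.3)²/16.3 + (59 - 51.4)²/51.4
   = 4.757 + 8.398 + 1.124
   = 14.28
p-value = 0.0008

Since p-value < α = 0.05, we reject H₀.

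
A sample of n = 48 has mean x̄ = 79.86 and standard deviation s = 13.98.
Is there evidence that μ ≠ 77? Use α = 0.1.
One-sample t-test:
H₀: μ = 77
H₁: μ ≠ 77
df = n - 1 = 47
t = (x̄ - μ₀) / (s/√n) = (79.86 - 77) / (13.98/√48) = 1.417
p-value = 0.1630

Since p-value > α = 0.1, we fail to reject H₀.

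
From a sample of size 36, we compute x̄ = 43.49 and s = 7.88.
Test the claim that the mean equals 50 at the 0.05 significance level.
One-sample t-test:
H₀: μ = 50
H₁: μ ≠ 50
df = n - 1 = 35
t = (x̄ - μ₀) / (s/√n) = (43.49 - 50) / (7.88/√36) = -4.957
p-value < 0.0001

Since p-value < α = 0.05, we reject H₀.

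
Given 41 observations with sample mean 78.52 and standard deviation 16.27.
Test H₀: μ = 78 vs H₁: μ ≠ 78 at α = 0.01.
One-sample t-test:
H₀: μ = 78
H₁: μ ≠ 78
df = n - 1 = 40
t = (x̄ - μ₀) / (s/√n) = (78.52 - 78) / (16.27/√41) = 0.205
p-value = 0.8389

Since p-value > α = 0.01, we fail to reject H₀.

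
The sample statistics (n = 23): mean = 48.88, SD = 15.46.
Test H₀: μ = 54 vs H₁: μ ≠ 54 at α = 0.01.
One-sample t-test:
H₀: μ = 54
H₁: μ ≠ 54
df = n - 1 = 22
t = (x̄ - μ₀) / (s/√n) = (48.88 - 54) / (15.46/√23) = -1.588
p-value = 0.1265

Since p-value > α = 0.01, we fail to reject H₀.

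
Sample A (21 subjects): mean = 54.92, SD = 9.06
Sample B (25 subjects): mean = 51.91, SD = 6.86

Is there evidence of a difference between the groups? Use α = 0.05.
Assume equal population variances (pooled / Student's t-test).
Student's two-sample t-test (equal variances):
H₀: μ₁ = μ₂
H₁: μ₁ ≠ μ₂
df = n₁ + n₂ - 2 = 44
Pooled variance s_p² = [(n₁-1)s₁² + (n₂-1)s₂²] / (n₁ + n₂ - 2) = [(20)(9.06²) + (24)(6.86²)] / 44 = 62.9796
SE = √(s_p²(1/n₁ + 1/n₂)) = √(62.9796 × (1/21 + 1/25)) = 2.3491
t = (x̄₁ - x̄₂) / SE = (54.92 - 51.91) / 2.3491 = 3.01 / 2.3491 = 1.281
p-value = 0.2068

Since p-value > α = 0.05, we fail to reject H₀.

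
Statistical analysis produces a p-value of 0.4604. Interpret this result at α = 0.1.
Since p = 0.4604 > α = 0.1, fail to reject H₀.
There is insufficient evidence to reject the null hypothesis; the result is not statistically significant at the 0.1 level.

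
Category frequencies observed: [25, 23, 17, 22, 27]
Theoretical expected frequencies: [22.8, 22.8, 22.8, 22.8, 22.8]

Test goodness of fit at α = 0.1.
Chi-square goodness of fit test:
H₀: observed counts match expected distribution
H₁: observed counts differ from expected distribution
df = k - 1 = 4
χ² = Σ(O - E)²/E
   = (25 - 22.8)²/22.8 + (23 - 22.8)²/22.8 + (17 - 22.8)²/22.8 + (22 - 22.8)²/22.8 + (27 - 22.8)²/22.8
   = 0.212 + 0.002 + 1.475 + 0.028 + 0.774
   = 2.49
p-value = 0.6462

Since p-value > α = 0.1, we fail to reject H₀.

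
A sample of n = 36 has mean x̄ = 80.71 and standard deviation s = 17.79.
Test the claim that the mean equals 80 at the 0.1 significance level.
One-sample t-test:
H₀: μ = 80
H₁: μ ≠ 80
df = n - 1 = 35
t = (x̄ - μ₀) / (s/√n) = (80.71 - 80) / (17.79/√36) = 0.239
p-value = 0.8121

Since p-value > α = 0.1, we fail to reject H₀.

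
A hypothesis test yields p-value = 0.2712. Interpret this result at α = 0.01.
Since p = 0.2712 > α = 0.01, fail to reject H₀.
There is insufficient evidence to reject the null hypothesis; the result is not statistically significant at the 0.01 level.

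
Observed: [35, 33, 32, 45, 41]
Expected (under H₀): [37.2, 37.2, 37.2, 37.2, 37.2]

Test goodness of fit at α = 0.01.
Chi-square goodness of fit test:
H₀: observed counts match expected distribution
H₁: observed counts differ from expected distribution
df = k - 1 = 4
χ² = Σ(O - E)²/E
   = (35 - 37.2)²/37.2 + (33 - 37.2)²/37.2 + (32 - 37.2)²/37.2 + (45 - 37.2)²/37.2 + (41 - 37.2)²/37.2
   = 0.130 + 0.474 + 0.727 + 1.635 + 0.388
   = 3.35
p-value = 0.5003

Since p-value > α = 0.01, we fail to reject H₀.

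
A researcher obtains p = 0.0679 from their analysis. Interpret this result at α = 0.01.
Since p = 0.0679 > α = 0.01, fail to reject H₀.
There is insufficient evidence to reject the null hypothesis; the result is not statistically significant at the 0.01 level.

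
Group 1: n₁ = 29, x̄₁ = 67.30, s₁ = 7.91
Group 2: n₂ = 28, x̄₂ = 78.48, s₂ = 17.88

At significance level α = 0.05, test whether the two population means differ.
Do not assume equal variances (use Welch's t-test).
Welch's two-sample t-test:
H₀: μ₁ = μ₂
H₁: μ₁ ≠ μ₂
s₁²/n₁ = 7.91²/29 = 2.1575,  s₂²/n₂ = 17.88²/28 = 11.4177
SE = √(s₁²/n₁ + s₂²/n₂) = √(2.1575 + 11.4177) = 3.6845
df (Welch-Satterthwaite) = (s₁²/n₁ + s₂²/n₂)² / [(s₁²/n₁)²/(n₁-1) + (s₂²/n₂)²/(n₂-1)] ≈ 36.90
t = (x̄₁ - x̄₂) / SE = (67.30 - 78.48) / 3.6845 = -11.18 / 3.6845 = -3.034
p-value = 0.0044

Since p-value < α = 0.05, we reject H₀.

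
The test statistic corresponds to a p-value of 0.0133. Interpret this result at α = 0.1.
Since p = 0.0133 < α = 0.1, reject H₀.
There is sufficient evidence to reject the null hypothesis; the result is statistically significant at the 0.1 level.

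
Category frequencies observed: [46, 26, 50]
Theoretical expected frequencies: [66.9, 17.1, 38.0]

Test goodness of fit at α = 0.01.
Chi-square goodness of fit test:
H₀: observed counts match expected distribution
H₁: observed counts differ from expected distribution
df = k - 1 = 2
χ² = Σ(O - E)²/E
   = (46 - 66.9)²/66.9 + (26 - 17.1)²/17.1 + (50 - 38.0)²/38.0
   = 6.529 + 4.632 + 3.789
   = 14.95
p-value = 0.0006

Since p-value < α = 0.01, we reject H₀.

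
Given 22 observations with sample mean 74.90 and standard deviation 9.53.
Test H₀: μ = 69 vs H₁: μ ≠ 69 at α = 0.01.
One-sample t-test:
H₀: μ = 69
H₁: μ ≠ 69
df = n - 1 = 21
t = (x̄ - μ₀) / (s/√n) = (74.90 - 69) / (9.53/√22) = 2.904
p-value = 0.0085

Since p-value < α = 0.01, we reject H₀.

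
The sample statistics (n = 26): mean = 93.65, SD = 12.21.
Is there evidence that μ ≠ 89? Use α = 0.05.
One-sample t-test:
H₀: μ = 89
H₁: μ ≠ 89
df = n - 1 = 25
t = (x̄ - μ₀) / (s/√n) = (93.65 - 89) / (12.21/√26) = 1.942
p-value = 0.0635

Since p-value > α = 0.05, we fail to reject H₀.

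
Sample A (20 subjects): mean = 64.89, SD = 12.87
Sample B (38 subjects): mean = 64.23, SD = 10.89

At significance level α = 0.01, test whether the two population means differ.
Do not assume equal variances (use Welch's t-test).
Welch's two-sample t-test:
H₀: μ₁ = μ₂
H₁: μ₁ ≠ μ₂
s₁²/n₁ = 12.87²/20 = 8.2818,  s₂²/n₂ = 10.89²/38 = 3.1208
SE = √(s₁²/n₁ + s₂²/n₂) = √(8.2818 + 3.1208) = 3.3768
df (Welch-Satterthwaite) = (s₁²/n₁ + s₂²/n₂)² / [(s₁²/n₁)²/(n₁-1) + (s₂²/n₂)²/(n₂-1)] ≈ 33.57
t = (x̄₁ - x̄₂) / SE = (64.89 - 64.23) / 3.3768 = 0.66 / 3.3768 = 0.195
p-value = 0.8462

Since p-value > α = 0.01, we fail to reject H₀.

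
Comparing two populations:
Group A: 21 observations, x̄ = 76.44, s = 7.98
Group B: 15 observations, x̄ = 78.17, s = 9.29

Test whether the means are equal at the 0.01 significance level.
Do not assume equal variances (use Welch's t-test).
Welch's two-sample t-test:
H₀: μ₁ = μ₂
H₁: μ₁ ≠ μ₂
s₁²/n₁ = 7.98²/21 = 3.0324,  s₂²/n₂ = 9.29²/15 = 5.7536
SE = √(s₁²/n₁ + s₂²/n₂) = √(3.0324 + 5.7536) = 2.9641
df (Welch-Satterthwaite) = (s₁²/n₁ + s₂²/n₂)² / [(s₁²/n₁)²/(n₁-1) + (s₂²/n₂)²/(n₂-1)] ≈ 27.33
t = (x̄₁ - x̄₂) / SE = (76.44 - 78.17) / 2.9641 = -1.73 / 2.9641 = -0.584
p-value = 0.5642

Since p-value > α = 0.01, we fail to reject H₀.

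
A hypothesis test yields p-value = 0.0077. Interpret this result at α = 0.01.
Since p = 0.0077 < α = 0.01, reject H₀.
There is sufficient evidence to reject the null hypothesis; the result is statistically significant at the 0.01 level.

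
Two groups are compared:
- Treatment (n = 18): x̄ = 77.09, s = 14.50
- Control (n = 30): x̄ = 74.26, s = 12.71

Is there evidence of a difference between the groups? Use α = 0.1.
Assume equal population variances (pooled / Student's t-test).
Student's two-sample t-test (equal variances):
H₀: μ₁ = μ₂
H₁: μ₁ ≠ μ₂
df = n₁ + n₂ - 2 = 46
Pooled variance s_p² = [(n₁-1)s₁² + (n₂-1)s₂²] / (n₁ + n₂ - 2) = [(17)(14.50²) + (29)(12.71²)] / 46 = 179.5441
SE = √(s_p²(1/n₁ + 1/n₂)) = √(179.5441 × (1/18 + 1/30)) = 3.9949
t = (x̄₁ - x̄₂) / SE = (77.09 - 74.26) / 3.9949 = 2.83 / 3.9949 = 0.708
p-value = 0.4823

Since p-value > α = 0.1, we fail to reject H₀.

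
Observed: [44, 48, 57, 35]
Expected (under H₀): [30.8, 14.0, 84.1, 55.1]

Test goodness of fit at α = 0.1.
Chi-square goodness of fit test:
H₀: observed counts match expected distribution
H₁: observed counts differ from expected distribution
df = k - 1 = 3
χ² = Σ(O - E)²/E
   = (44 - 30.8)²/30.8 + (48 - 14.0)²/14.0 + (57 - 84.1)²/84.1 + (35 - 55.1)²/55.1
   = 5.657 + 82.571 + 8.733 + 7.332
   = 104.29
p-value < 0.0001

Since p-value < α = 0.1, we reject H₀.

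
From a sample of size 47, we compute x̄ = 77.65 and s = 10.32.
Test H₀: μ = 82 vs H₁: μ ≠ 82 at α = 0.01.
One-sample t-test:
H₀: μ = 82
H₁: μ ≠ 82
df = n - 1 = 46
t = (x̄ - μ₀) / (s/√n) = (77.65 - 82) / (10.32/√47) = -2.890
p-value = 0.0059

Since p-value < α = 0.01, we reject H₀.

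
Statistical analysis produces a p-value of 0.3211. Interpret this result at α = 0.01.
Since p = 0.3211 > α = 0.01, fail to reject H₀.
There is insufficient evidence to reject the null hypothesis; the result is not statistically significant at the 0.01 level.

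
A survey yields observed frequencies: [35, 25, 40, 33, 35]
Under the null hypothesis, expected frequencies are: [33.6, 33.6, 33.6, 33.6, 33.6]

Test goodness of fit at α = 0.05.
Chi-square goodness of fit test:
H₀: observed counts match expected distribution
H₁: observed counts differ from expected distribution
df = k - 1 = 4
χ² = Σ(O - E)²/E
   = (35 - 33.6)²/33.6 + (25 - 33.6)²/33.6 + (40 - 33.6)²/33.6 + (33 - 33.6)²/33.6 + (35 - 33.6)²/33.6
   = 0.058 + 2.201 + 1.219 + 0.011 + 0.058
   = 3.55
p-value = 0.4707

Since p-value > α = 0.05, we fail to reject H₀.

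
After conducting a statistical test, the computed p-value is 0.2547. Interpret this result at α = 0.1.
Since p = 0.2547 > α = 0.1, fail to reject H₀.
There is insufficient evidence to reject the null hypothesis; the result is not statistically significant at the 0.1 level.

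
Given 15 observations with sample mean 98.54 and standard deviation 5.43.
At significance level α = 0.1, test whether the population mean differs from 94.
One-sample t-test:
H₀: μ = 94
H₁: μ ≠ 94
df = n - 1 = 14
t = (x̄ - μ₀) / (s/√n) = (98.54 - 94) / (5.43/√15) = 3.238
p-value = 0.0060

Since p-value < α = 0.1, we reject H₀.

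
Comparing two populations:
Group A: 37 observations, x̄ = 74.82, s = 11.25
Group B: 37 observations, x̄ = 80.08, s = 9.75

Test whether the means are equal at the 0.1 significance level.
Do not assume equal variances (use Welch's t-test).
Welch's two-sample t-test:
H₀: μ₁ = μ₂
H₁: μ₁ ≠ μ₂
s₁²/n₁ = 11.25²/37 = 3.4206,  s₂²/n₂ = 9.75²/37 = 2.5693
SE = √(s₁²/n₁ + s₂²/n₂) = √(3.4206 + 2.5693) = 2.4474
df (Welch-Satterthwaite) = (s₁²/n₁ + s₂²/n₂)² / [(s₁²/n₁)²/(n₁-1) + (s₂²/n₂)²/(n₂-1)] ≈ 70.57
t = (x̄₁ - x̄₂) / SE = (74.82 - 80.08) / 2.4474 = -5.26 / 2.4474 = -2.149
p-value = 0.0350

Since p-value < α = 0.1, we reject H₀.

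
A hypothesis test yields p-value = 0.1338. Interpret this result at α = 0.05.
Since p = 0.1338 > α = 0.05, fail to reject H₀.
There is insufficient evidence to reject the null hypothesis; the result is not statistically significant at the 0.05 level.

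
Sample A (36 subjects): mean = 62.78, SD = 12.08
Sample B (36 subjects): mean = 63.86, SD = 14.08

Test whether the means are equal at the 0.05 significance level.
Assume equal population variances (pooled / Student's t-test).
Student's two-sample t-test (equal variances):
H₀: μ₁ = μ₂
H₁: μ₁ ≠ μ₂
df = n₁ + n₂ - 2 = 70
Pooled variance s_p² = [(n₁-1)s₁² + (n₂-1)s₂²] / (n₁ + n₂ - 2) = [(35)(12.08²) + (35)(14.08²)] / 70 = 172.0864
SE = √(s_p²(1/n₁ + 1/n₂)) = √(172.0864 × (1/36 + 1/36)) = 3.0920
t = (x̄₁ - x̄₂) / SE = (62.78 - 63.86) / 3.0920 = -1.08 / 3.0920 = -0.349
p-value = 0.7279

Since p-value > α = 0.05, we fail to reject H₀.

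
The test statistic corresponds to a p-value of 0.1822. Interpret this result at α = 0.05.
Since p = 0.1822 > α = 0.05, fail to reject H₀.
There is insufficient evidence to reject the null hypothesis; the result is not statistically significant at the 0.05 level.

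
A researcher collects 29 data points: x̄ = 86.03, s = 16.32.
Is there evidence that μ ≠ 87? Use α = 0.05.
One-sample t-test:
H₀: μ = 87
H₁: μ ≠ 87
df = n - 1 = 28
t = (x̄ - μ₀) / (s/√n) = (86.03 - 87) / (16.32/√29) = -0.320
p-value = 0.7513

Since p-value > α = 0.05, we fail to reject H₀.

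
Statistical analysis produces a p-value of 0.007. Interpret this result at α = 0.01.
Since p = 0.007 < α = 0.01, reject H₀.
There is sufficient evidence to reject the null hypothesis; the result is statistically significant at the 0.01 level.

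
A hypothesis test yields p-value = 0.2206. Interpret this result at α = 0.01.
Since p = 0.2206 > α = 0.01, fail to reject H₀.
There is insufficient evidence to reject the null hypothesis; the result is not statistically significant at the 0.01 level.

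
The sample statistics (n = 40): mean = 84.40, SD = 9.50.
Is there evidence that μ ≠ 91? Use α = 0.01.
One-sample t-test:
H₀: μ = 91
H₁: μ ≠ 91
df = n - 1 = 39
t = (x̄ - μ₀) / (s/√n) = (84.40 - 91) / (9.50/√40) = -4.394
p-value = 0.0001

Since p-value < α = 0.01, we reject H₀.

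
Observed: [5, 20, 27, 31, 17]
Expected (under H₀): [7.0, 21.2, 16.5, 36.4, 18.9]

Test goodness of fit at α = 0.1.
Chi-square goodness of fit test:
H₀: observed counts match expected distribution
H₁: observed counts differ from expected distribution
df = k - 1 = 4
χ² = Σ(O - E)²/E
   = (5 - 7.0)²/7.0 + (20 - 21.2)²/21.2 + (27 - 16.5)²/16.5 + (31 - 36.4)²/36.4 + (17 - 18.9)²/18.9
   = 0.571 + 0.068 + 6.682 + 0.801 + 0.191
   = 8.31
p-value = 0.0808

Since p-value < α = 0.1, we reject H₀.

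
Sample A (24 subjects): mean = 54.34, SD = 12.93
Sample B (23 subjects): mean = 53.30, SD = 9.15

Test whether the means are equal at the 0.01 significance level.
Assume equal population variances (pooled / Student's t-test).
Student's two-sample t-test (equal variances):
H₀: μ₁ = μ₂
H₁: μ₁ ≠ μ₂
df = n₁ + n₂ - 2 = 45
Pooled variance s_p² = [(n₁-1)s₁² + (n₂-1)s₂²] / (n₁ + n₂ - 2) = [(23)(12.93²) + (22)(9.15²)] / 45 = 126.3811
SE = √(s_p²(1/n₁ + 1/n₂)) = √(126.3811 × (1/24 + 1/23)) = 3.2804
t = (x̄₁ - x̄₂) / SE = (54.34 - 53.30) / 3.2804 = 1.04 / 3.2804 = 0.317
p-value = 0.7527

Since p-value > α = 0.01, we fail to reject H₀.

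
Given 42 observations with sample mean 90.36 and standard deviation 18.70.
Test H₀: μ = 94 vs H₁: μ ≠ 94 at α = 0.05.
One-sample t-test:
H₀: μ = 94
H₁: μ ≠ 94
df = n - 1 = 41
t = (x̄ - μ₀) / (s/√n) = (90.36 - 94) / (18.70/√42) = -1.261
p-value = 0.2143

Since p-value > α = 0.05, we fail to reject H₀.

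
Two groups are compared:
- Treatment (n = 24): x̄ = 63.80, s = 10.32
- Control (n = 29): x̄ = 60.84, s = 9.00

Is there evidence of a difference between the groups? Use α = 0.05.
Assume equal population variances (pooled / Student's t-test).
Student's two-sample t-test (equal variances):
H₀: μ₁ = μ₂
H₁: μ₁ ≠ μ₂
df = n₁ + n₂ - 2 = 51
Pooled variance s_p² = [(n₁-1)s₁² + (n₂-1)s₂²] / (n₁ + n₂ - 2) = [(23)(10.32²) + (28)(9.00²)] / 51 = 92.5011
SE = √(s_p²(1/n₁ + 1/n₂)) = √(92.5011 × (1/24 + 1/29)) = 2.6540
t = (x̄₁ - x̄₂) / SE = (63.80 - 60.84) / 2.6540 = 2.96 / 2.6540 = 1.115
p-value = 0.2700

Since p-value > α = 0.05, we fail to reject H₀.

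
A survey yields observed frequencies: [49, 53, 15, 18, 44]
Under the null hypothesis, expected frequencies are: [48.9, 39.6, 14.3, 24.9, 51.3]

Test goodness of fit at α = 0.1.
Chi-square goodness of fit test:
H₀: observed counts match expected distribution
H₁: observed counts differ from expected distribution
df = k - 1 = 4
χ² = Σ(O - E)²/E
   = (49 - 48.9)²/48.9 + (53 - 39.6)²/39.6 + (15 - 14.3)²/14.3 + (18 - 24.9)²/24.9 + (44 - 51.3)²/51.3
   = 0.000 + 4.534 + 0.034 + 1.912 + 1.039
   = 7.52
p-value = 0.1108

Since p-value > α = 0.1, we fail to reject H₀.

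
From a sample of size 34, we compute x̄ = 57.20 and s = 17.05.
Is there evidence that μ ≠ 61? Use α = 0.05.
One-sample t-test:
H₀: μ = 61
H₁: μ ≠ 61
df = n - 1 = 33
t = (x̄ - μ₀) / (s/√n) = (57.20 - 61) / (17.05/√34) = -1.300
p-value = 0.2028

Since p-value > α = 0.05, we fail to reject H₀.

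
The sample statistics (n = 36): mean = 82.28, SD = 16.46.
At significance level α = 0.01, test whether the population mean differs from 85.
One-sample t-test:
H₀: μ = 85
H₁: μ ≠ 85
df = n - 1 = 35
t = (x̄ - μ₀) / (s/√n) = (82.28 - 85) / (16.46/√36) = -0.991
p-value = 0.3282

Since p-value > α = 0.01, we fail to reject H₀.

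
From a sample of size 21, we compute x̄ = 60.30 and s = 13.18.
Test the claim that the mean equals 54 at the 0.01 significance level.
One-sample t-test:
H₀: μ = 54
H₁: μ ≠ 54
df = n - 1 = 20
t = (x̄ - μ₀) / (s/√n) = (60.30 - 54) / (13.18/√21) = 2.190
p-value = 0.0405

Since p-value > α = 0.01, we fail to reject H₀.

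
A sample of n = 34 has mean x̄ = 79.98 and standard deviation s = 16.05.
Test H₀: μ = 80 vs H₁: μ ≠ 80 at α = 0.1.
One-sample t-test:
H₀: μ = 80
H₁: μ ≠ 80
df = n - 1 = 33
t = (x̄ - μ₀) / (s/√n) = (79.98 - 80) / (16.05/√34) = -0.007
p-value = 0.9942

Since p-value > α = 0.1, we fail to reject H₀.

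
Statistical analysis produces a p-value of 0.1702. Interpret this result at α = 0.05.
Since p = 0.1702 > α = 0.05, fail to reject H₀.
There is insufficient evidence to reject the null hypothesis; the result is not statistically significant at the 0.05 level.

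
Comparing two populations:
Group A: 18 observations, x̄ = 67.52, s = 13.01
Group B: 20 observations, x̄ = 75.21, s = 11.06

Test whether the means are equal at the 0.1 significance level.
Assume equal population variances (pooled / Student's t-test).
Student's two-sample t-test (equal variances):
H₀: μ₁ = μ₂
H₁: μ₁ ≠ μ₂
df = n₁ + n₂ - 2 = 36
Pooled variance s_p² = [(n₁-1)s₁² + (n₂-1)s₂²] / (n₁ + n₂ - 2) = [(17)(13.01²) + (19)(11.06²)] / 36 = 144.4881
SE = √(s_p²(1/n₁ + 1/n₂)) = √(144.4881 × (1/18 + 1/20)) = 3.9053
t = (x̄₁ - x̄₂) / SE = (67.52 - 75.21) / 3.9053 = -7.69 / 3.9053 = -1.969
p-value = 0.0567

Since p-value < α = 0.1, we reject H₀.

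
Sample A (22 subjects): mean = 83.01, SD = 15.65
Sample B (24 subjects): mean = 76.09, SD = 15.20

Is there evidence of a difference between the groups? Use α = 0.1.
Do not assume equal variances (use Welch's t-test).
Welch's two-sample t-test:
H₀: μ₁ = μ₂
H₁: μ₁ ≠ μ₂
s₁²/n₁ = 15.65²/22 = 11.1328,  s₂²/n₂ = 15.20²/24 = 9.6267
SE = √(s₁²/n₁ + s₂²/n₂) = √(11.1328 + 9.6267) = 4.5563
df (Welch-Satterthwaite) = (s₁²/n₁ + s₂²/n₂)² / [(s₁²/n₁)²/(n₁-1) + (s₂²/n₂)²/(n₂-1)] ≈ 43.39
t = (x̄₁ - x̄₂) / SE = (83.01 - 76.09) / 4.5563 = 6.92 / 4.5563 = 1.519
p-value = 0.1361

Since p-value > α = 0.1, we fail to reject H₀.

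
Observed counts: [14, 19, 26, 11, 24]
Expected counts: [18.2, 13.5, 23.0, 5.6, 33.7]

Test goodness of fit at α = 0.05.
Chi-square goodness of fit test:
H₀: observed counts match expected distribution
H₁: observed counts differ from expected distribution
df = k - 1 = 4
χ² = Σ(O - E)²/E
   = (14 - 18.2)²/18.2 + (19 - 13.5)²/13.5 + (26 - 23.0)²/23.0 + (11 - 5.6)²/5.6 + (24 - 33.7)²/33.7
   = 0.969 + 2.241 + 0.391 + 5.207 + 2.792
   = 11.60
p-value = 0.0206

Since p-value < α = 0.05, we reject H₀.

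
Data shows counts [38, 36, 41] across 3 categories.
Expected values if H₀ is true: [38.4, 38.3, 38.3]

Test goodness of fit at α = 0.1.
Chi-square goodness of fit test:
H₀: observed counts match expected distribution
H₁: observed counts differ from expected distribution
df = k - 1 = 2
χ² = Σ(O - E)²/E
   = (38 - 38.4)²/38.4 + (36 - 38.3)²/38.3 + (41 - 38.3)²/38.3
   = 0.004 + 0.138 + 0.190
   = 0.33
p-value = 0.8468

Since p-value > α = 0.1, we fail to reject H₀.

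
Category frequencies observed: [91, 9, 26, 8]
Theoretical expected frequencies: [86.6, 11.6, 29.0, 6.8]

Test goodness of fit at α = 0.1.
Chi-square goodness of fit test:
H₀: observed counts match expected distribution
H₁: observed counts differ from expected distribution
df = k - 1 = 3
χ² = Σ(O - E)²/E
   = (91 - 86.6)²/86.6 + (9 - 11.6)²/11.6 + (26 - 29.0)²/29.0 + (8 - 6.8)²/6.8
   = 0.224 + 0.583 + 0.310 + 0.212
   = 1.33
p-value = 0.7224

Since p-value > α = 0.1, we fail to reject H₀.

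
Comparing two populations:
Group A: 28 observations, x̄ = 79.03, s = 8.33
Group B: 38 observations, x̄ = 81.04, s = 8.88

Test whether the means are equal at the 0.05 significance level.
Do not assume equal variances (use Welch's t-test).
Welch's two-sample t-test:
H₀: μ₁ = μ₂
H₁: μ₁ ≠ μ₂
s₁²/n₁ = 8.33²/28 = 2.4782,  s₂²/n₂ = 8.88²/38 = 2.0751
SE = √(s₁²/n₁ + s₂²/n₂) = √(2.4782 + 2.0751) = 2.1338
df (Welch-Satterthwaite) = (s₁²/n₁ + s₂²/n₂)² / [(s₁²/n₁)²/(n₁-1) + (s₂²/n₂)²/(n₂-1)] ≈ 60.30
t = (x̄₁ - x̄₂) / SE = (79.03 - 81.04) / 2.1338 = -2.01 / 2.1338 = -0.942
p-value = 0.3500

Since p-value > α = 0.05, we fail to reject H₀.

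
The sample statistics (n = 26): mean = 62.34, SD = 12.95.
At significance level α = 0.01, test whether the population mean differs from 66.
One-sample t-test:
H₀: μ = 66
H₁: μ ≠ 66
df = n - 1 = 25
t = (x̄ - μ₀) / (s/√n) = (62.34 - 66) / (12.95/√26) = -1.441
p-value = 0.1620

Since p-value > α = 0.01, we fail to reject H₀.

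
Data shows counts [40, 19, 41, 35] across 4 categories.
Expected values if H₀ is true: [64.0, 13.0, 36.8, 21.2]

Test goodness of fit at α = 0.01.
Chi-square goodness of fit test:
H₀: observed counts match expected distribution
H₁: observed counts differ from expected distribution
df = k - 1 = 3
χ² = Σ(O - E)²/E
   = (40 - 64.0)²/64.0 + (19 - 13.0)²/13.0 + (41 - 36.8)²/36.8 + (35 - 21.2)²/21.2
   = 9.000 + 2.769 + 0.479 + 8.983
   = 21.23
p-value = 0.0001

Since p-value < α = 0.01, we reject H₀.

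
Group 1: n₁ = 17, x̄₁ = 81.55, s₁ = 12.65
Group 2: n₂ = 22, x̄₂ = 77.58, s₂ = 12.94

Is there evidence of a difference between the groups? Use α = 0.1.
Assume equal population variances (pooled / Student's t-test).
Student's two-sample t-test (equal variances):
H₀: μ₁ = μ₂
H₁: μ₁ ≠ μ₂
df = n₁ + n₂ - 2 = 37
Pooled variance s_p² = [(n₁-1)s₁² + (n₂-1)s₂²] / (n₁ + n₂ - 2) = [(16)(12.65²) + (21)(12.94²)] / 37 = 164.2345
SE = √(s_p²(1/n₁ + 1/n₂)) = √(164.2345 × (1/17 + 1/22)) = 4.1384
t = (x̄₁ - x̄₂) / SE = (81.55 - 77.58) / 4.1384 = 3.97 / 4.1384 = 0.959
p-value = 0.3436

Since p-value > α = 0.1, we fail to reject H₀.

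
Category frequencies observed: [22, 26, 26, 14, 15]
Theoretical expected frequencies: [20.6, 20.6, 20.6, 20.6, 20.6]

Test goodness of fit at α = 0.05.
Chi-square goodness of fit test:
H₀: observed counts match expected distribution
H₁: observed counts differ from expected distribution
df = k - 1 = 4
χ² = Σ(O - E)²/E
   = (22 - 20.6)²/20.6 + (26 - 20.6)²/20.6 + (26 - 20.6)²/20.6 + (14 - 20.6)²/20.6 + (15 - 20.6)²/20.6
   = 0.095 + 1.416 + 1.416 + 2.115 + 1.522
   = 6.56
p-value = 0.1609

Since p-value > α = 0.05, we fail to reject H₀.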